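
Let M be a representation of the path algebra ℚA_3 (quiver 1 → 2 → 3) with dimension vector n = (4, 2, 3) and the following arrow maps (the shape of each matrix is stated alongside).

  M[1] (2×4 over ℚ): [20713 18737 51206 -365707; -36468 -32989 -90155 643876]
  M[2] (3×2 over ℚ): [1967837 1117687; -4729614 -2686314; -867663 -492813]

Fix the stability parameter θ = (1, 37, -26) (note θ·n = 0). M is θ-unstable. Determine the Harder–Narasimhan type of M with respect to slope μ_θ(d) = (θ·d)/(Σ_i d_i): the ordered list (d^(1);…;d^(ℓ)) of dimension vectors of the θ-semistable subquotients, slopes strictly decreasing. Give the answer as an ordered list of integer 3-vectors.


Interval decomposition of M: I[1,1]^2, I[1,2], I[1,3], I[3,3]^2.
HN type (ℓ=4): μ^(1)=37; μ^(2)=11/2; μ^(3)=1; μ^(4)=-26

((0, 1, 0); (0, 1, 1); (4, 0, 0); (0, 0, 2))


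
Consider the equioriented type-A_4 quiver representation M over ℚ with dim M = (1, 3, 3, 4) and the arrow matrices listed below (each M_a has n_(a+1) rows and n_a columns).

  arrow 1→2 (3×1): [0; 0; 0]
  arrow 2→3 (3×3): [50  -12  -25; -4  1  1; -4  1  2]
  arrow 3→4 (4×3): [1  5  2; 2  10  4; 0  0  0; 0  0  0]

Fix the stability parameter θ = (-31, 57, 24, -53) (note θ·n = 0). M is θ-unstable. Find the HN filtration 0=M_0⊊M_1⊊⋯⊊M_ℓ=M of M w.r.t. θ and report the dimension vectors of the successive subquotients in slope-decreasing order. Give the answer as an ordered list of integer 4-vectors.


Barcode: M ≅ I[1,1], I[2,3]^2, I[2,4], I[4,4]^3. HN layers by μ_θ (4 steps, strictly decreasing):
  μ^(1)=81/2; μ^(2)=28/3; μ^(3)=-31; μ^(4)=-53

((0, 2, 2, 0); (0, 1, 1, 1); (1, 0, 0, 0); (0, 0, 0, 3))


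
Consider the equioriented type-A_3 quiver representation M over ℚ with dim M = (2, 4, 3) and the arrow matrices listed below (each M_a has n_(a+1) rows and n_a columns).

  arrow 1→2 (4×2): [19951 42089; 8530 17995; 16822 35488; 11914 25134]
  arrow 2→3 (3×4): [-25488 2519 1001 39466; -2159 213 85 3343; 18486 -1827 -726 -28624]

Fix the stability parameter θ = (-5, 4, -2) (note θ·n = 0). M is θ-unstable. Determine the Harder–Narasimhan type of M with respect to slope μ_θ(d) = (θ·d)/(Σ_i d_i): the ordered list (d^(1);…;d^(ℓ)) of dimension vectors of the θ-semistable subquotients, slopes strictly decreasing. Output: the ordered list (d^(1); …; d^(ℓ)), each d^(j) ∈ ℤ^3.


Barcode: M ≅ I[1,3]^2, I[2,2], I[2,3]. HN layers by μ_θ (3 steps, strictly decreasing):
  μ^(1)=4; μ^(2)=1; μ^(3)=-5

((0, 1, 0); (0, 3, 3); (2, 0, 0))


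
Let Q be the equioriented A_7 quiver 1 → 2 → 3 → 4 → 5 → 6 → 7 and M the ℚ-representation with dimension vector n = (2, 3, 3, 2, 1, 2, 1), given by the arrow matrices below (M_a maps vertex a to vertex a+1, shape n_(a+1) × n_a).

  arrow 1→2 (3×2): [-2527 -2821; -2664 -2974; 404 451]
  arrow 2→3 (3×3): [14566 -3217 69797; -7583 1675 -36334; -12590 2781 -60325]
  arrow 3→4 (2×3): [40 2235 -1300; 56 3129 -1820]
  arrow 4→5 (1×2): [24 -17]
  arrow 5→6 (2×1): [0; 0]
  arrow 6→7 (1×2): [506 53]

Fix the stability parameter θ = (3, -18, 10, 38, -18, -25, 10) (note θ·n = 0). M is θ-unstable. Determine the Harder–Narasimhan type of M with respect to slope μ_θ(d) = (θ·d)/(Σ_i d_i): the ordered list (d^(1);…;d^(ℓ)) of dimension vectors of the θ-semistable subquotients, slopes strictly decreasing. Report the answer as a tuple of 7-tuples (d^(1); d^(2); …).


Barcode: M ≅ I[1,3], I[1,5], I[2,3], I[4,4], I[6,6], I[6,7]. HN layers by μ_θ (5 steps, strictly decreasing):
  μ^(1)=38; μ^(2)=10; μ^(3)=-15/2; μ^(4)=-18; μ^(5)=-25

((0, 0, 0, 1, 0, 0, 0); (0, 0, 3, 1, 1, 0, 1); (2, 2, 0, 0, 0, 0, 0); (0, 1, 0, 0, 0, 0, 0); (0, 0, 0, 0, 0, 2, 0))


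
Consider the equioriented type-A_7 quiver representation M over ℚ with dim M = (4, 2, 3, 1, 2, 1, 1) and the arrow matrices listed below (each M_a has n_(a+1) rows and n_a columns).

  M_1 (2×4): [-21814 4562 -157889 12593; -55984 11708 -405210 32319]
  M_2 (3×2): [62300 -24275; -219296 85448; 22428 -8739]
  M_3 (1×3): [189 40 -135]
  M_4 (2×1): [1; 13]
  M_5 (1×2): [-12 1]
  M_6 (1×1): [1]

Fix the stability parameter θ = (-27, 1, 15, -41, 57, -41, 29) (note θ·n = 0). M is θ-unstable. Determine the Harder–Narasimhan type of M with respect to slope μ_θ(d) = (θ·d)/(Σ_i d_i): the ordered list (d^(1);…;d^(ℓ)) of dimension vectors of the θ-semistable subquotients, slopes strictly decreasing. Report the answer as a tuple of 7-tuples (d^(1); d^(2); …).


Barcode: M ≅ I[1,1]^2, I[1,2], I[1,7], I[3,3]^2, I[5,5]. HN layers by μ_θ (7 steps, strictly decreasing):
  μ^(1)=57; μ^(2)=29; μ^(3)=15; μ^(4)=8; μ^(5)=1; μ^(6)=-25/3; μ^(7)=-27

((0, 0, 0, 0, 1, 0, 0); (0, 0, 0, 0, 0, 0, 1); (0, 0, 2, 0, 0, 0, 0); (0, 0, 0, 0, 1, 1, 0); (0, 1, 0, 0, 0, 0, 0); (0, 1, 1, 1, 0, 0, 0); (4, 0, 0, 0, 0, 0, 0))


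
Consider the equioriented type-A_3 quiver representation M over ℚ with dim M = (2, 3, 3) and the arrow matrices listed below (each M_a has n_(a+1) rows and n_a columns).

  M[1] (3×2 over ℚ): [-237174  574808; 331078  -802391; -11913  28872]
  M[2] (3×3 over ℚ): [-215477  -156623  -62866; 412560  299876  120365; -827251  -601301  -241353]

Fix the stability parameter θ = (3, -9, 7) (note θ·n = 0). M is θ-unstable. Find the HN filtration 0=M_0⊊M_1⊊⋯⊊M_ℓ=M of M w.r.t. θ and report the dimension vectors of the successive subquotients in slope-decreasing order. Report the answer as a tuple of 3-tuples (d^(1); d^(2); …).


Via rank(M_{q-1}∘⋯∘M_p): M ≅ I[1,3]^2, I[2,2], I[3,3].
μ_θ-semistable layers: μ^(1)=7; μ^(2)=-3; μ^(3)=-9

((0, 0, 3); (2, 2, 0); (0, 1, 0))


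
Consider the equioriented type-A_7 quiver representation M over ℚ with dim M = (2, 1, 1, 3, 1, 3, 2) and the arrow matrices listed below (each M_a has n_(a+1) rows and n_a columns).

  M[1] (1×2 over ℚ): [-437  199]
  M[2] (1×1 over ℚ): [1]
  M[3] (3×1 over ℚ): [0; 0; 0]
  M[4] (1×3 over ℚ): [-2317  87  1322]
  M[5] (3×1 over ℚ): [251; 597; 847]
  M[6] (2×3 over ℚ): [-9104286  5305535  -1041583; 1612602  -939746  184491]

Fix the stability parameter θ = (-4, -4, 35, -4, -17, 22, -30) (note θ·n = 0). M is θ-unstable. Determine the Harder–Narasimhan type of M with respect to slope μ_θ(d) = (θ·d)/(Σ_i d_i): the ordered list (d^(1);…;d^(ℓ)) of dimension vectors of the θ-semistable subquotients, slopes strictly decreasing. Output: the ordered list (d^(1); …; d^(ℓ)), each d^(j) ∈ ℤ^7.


Barcode: M ≅ I[1,1], I[1,3], I[4,4]^2, I[4,7], I[6,6], I[6,7]. HN layers by μ_θ (4 steps, strictly decreasing):
  μ^(1)=35; μ^(2)=22; μ^(3)=-4; μ^(4)=-21/2

((0, 0, 1, 0, 0, 0, 0); (0, 0, 0, 0, 0, 1, 0); (2, 1, 0, 2, 0, 2, 2); (0, 0, 0, 1, 1, 0, 0))


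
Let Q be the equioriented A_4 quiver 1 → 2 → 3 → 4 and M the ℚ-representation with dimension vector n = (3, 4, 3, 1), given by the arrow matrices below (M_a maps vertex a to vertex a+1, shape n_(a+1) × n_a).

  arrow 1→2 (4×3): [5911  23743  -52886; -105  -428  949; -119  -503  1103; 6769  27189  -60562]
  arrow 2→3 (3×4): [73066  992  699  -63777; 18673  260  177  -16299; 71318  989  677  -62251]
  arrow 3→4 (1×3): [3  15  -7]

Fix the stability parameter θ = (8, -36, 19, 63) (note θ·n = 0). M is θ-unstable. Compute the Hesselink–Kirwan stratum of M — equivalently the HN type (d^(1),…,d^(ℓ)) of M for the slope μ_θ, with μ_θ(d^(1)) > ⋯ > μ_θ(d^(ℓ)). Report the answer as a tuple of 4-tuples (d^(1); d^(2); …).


Via rank(M_{q-1}∘⋯∘M_p): M ≅ I[1,3]^2, I[1,4], I[2,2].
μ_θ-semistable layers: μ^(1)=63; μ^(2)=19; μ^(3)=-14; μ^(4)=-36

((0, 0, 0, 1); (0, 0, 3, 0); (3, 3, 0, 0); (0, 1, 0, 0))


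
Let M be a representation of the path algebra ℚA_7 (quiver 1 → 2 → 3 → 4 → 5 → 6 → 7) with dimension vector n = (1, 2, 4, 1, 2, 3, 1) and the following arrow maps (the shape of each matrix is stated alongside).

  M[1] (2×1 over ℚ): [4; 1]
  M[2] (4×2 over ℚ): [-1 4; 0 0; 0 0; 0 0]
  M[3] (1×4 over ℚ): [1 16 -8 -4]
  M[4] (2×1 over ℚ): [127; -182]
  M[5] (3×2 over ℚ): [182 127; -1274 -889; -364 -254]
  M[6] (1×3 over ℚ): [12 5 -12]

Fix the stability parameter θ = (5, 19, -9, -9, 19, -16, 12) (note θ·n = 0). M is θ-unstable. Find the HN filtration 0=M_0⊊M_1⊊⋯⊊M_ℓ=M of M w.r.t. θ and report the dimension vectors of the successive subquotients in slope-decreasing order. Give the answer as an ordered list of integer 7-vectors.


Interval decomposition of M: I[1,2], I[2,5], I[3,3]^3, I[5,7], I[6,6]^2.
HN type (ℓ=7): μ^(1)=19; μ^(2)=12; μ^(3)=5; μ^(4)=3/2; μ^(5)=1/3; μ^(6)=-9; μ^(7)=-16

((0, 1, 0, 0, 1, 0, 0); (0, 0, 0, 0, 0, 0, 1); (1, 0, 0, 0, 0, 0, 0); (0, 0, 0, 0, 1, 1, 0); (0, 1, 1, 1, 0, 0, 0); (0, 0, 3, 0, 0, 0, 0); (0, 0, 0, 0, 0, 2, 0))


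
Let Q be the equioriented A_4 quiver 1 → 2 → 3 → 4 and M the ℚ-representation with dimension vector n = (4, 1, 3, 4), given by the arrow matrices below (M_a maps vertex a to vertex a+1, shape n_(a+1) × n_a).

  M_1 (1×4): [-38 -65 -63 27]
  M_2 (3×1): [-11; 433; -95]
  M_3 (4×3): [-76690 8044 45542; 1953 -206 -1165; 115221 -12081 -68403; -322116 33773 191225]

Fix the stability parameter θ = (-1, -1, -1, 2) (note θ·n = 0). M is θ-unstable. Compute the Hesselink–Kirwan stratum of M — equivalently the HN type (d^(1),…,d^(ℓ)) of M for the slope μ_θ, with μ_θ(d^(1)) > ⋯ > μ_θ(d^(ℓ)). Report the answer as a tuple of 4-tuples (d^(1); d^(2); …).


Interval decomposition of M: I[1,1]^3, I[1,4], I[3,4]^2, I[4,4].
HN type (ℓ=2): μ^(1)=2; μ^(2)=-1

((0, 0, 0, 4); (4, 1, 3, 0))


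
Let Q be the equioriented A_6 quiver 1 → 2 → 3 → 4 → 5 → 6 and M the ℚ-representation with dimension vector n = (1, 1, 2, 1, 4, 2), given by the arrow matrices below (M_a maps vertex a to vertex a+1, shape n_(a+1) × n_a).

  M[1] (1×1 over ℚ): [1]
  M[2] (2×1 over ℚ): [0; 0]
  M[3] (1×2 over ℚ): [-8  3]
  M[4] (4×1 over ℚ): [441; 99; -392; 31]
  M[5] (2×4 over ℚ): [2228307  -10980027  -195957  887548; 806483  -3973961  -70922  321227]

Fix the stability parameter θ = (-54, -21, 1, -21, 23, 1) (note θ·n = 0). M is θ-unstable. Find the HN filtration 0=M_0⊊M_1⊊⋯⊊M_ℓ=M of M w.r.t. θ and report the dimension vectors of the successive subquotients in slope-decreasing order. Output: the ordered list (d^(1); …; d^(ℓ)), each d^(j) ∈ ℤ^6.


Interval decomposition of M: I[1,2], I[3,3], I[3,6], I[5,5]^2, I[5,6].
HN type (ℓ=6): μ^(1)=23; μ^(2)=12; μ^(3)=1; μ^(4)=-10; μ^(5)=-21; μ^(6)=-54

((0, 0, 0, 0, 2, 0); (0, 0, 0, 0, 2, 2); (0, 0, 1, 0, 0, 0); (0, 0, 1, 1, 0, 0); (0, 1, 0, 0, 0, 0); (1, 0, 0, 0, 0, 0))


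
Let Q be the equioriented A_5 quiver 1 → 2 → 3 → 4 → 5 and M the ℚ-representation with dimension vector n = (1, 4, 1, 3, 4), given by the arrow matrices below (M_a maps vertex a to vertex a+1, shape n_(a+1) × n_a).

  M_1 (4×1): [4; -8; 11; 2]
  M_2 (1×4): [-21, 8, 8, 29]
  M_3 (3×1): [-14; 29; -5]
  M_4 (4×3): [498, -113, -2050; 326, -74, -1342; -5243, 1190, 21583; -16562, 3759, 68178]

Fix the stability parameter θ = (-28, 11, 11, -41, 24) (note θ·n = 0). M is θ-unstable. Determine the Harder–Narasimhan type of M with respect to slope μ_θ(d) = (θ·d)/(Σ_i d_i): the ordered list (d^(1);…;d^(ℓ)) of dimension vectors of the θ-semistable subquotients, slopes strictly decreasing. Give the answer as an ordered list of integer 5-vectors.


Interval decomposition of M: I[1,5], I[2,2]^3, I[4,4], I[4,5], I[5,5]^2.
HN type (ℓ=5): μ^(1)=24; μ^(2)=11; μ^(3)=-19/3; μ^(4)=-28; μ^(5)=-41

((0, 0, 0, 0, 4); (0, 3, 0, 0, 0); (0, 1, 1, 1, 0); (1, 0, 0, 0, 0); (0, 0, 0, 2, 0))


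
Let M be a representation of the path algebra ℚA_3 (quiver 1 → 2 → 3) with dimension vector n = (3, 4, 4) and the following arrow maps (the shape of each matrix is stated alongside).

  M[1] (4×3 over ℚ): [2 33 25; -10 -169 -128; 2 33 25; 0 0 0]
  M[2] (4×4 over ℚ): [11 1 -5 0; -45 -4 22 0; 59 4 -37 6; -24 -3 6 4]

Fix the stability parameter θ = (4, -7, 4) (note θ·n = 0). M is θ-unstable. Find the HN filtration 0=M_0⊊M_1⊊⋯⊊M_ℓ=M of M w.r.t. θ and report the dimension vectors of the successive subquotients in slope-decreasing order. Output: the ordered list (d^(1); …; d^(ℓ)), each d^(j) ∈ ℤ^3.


Barcode: M ≅ I[1,1], I[1,3]^2, I[2,3]^2. HN layers by μ_θ (3 steps, strictly decreasing):
  μ^(1)=4; μ^(2)=-3/2; μ^(3)=-7

((1, 0, 4); (2, 2, 0); (0, 2, 0))


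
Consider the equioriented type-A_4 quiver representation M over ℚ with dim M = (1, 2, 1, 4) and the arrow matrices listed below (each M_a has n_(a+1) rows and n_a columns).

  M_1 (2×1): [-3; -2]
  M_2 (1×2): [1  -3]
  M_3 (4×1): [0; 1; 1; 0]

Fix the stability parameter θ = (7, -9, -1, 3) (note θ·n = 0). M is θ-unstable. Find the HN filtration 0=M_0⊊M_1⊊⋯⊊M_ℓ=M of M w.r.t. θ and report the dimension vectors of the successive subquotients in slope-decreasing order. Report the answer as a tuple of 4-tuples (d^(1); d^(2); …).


Interval decomposition of M: I[1,4], I[2,2], I[4,4]^3.
HN type (ℓ=3): μ^(1)=3; μ^(2)=-1; μ^(3)=-9

((0, 0, 0, 4); (1, 1, 1, 0); (0, 1, 0, 0))


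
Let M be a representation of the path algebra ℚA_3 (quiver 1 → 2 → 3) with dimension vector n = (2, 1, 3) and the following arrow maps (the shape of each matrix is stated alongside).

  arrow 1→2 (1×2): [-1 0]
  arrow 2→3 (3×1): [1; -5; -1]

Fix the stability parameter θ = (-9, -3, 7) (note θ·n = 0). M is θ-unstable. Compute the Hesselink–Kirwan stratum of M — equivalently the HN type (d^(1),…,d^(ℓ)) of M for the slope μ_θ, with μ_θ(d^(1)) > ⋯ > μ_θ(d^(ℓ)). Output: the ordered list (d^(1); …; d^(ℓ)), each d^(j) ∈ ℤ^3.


Barcode: M ≅ I[1,1], I[1,3], I[3,3]^2. HN layers by μ_θ (3 steps, strictly decreasing):
  μ^(1)=7; μ^(2)=-3; μ^(3)=-9

((0, 0, 3); (0, 1, 0); (2, 0, 0))


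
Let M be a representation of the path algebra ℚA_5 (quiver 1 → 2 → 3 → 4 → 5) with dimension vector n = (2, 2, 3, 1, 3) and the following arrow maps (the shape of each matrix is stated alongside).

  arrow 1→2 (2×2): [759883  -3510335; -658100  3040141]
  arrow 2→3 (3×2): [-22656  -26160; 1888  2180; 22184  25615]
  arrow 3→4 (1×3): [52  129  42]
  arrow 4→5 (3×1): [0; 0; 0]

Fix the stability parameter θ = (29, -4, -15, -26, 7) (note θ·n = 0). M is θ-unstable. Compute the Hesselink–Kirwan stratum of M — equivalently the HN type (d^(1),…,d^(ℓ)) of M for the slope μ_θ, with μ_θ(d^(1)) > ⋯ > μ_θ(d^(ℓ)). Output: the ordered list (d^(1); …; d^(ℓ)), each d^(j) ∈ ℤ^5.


Interval decomposition of M: I[1,2], I[1,4], I[3,3]^2, I[5,5]^3.
HN type (ℓ=4): μ^(1)=25/2; μ^(2)=7; μ^(3)=-4; μ^(4)=-15

((1, 1, 0, 0, 0); (0, 0, 0, 0, 3); (1, 1, 1, 1, 0); (0, 0, 2, 0, 0))


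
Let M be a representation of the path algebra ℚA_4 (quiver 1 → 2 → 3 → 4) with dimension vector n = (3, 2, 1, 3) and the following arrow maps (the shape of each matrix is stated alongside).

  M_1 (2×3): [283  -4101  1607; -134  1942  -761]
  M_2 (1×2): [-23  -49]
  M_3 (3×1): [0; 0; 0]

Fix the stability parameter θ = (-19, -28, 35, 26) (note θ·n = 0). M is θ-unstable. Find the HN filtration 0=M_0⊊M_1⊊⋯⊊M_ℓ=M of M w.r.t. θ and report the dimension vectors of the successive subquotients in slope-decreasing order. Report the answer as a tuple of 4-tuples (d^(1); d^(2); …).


Via rank(M_{q-1}∘⋯∘M_p): M ≅ I[1,1], I[1,2], I[1,3], I[4,4]^3.
μ_θ-semistable layers: μ^(1)=35; μ^(2)=26; μ^(3)=-19; μ^(4)=-47/2

((0, 0, 1, 0); (0, 0, 0, 3); (1, 0, 0, 0); (2, 2, 0, 0))


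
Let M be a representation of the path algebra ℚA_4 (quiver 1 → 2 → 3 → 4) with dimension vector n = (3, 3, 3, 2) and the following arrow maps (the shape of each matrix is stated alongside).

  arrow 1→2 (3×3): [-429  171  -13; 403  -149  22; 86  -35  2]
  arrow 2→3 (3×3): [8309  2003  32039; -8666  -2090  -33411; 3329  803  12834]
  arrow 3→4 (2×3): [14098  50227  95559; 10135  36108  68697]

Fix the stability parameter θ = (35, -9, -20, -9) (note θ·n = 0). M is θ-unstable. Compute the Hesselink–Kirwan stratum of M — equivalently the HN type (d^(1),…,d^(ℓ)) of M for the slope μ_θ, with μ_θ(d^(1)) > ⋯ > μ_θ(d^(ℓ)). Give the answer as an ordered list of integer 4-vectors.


Via rank(M_{q-1}∘⋯∘M_p): M ≅ I[1,2], I[1,4]^2, I[3,3].
μ_θ-semistable layers: μ^(1)=13; μ^(2)=-3/4; μ^(3)=-20

((1, 1, 0, 0); (2, 2, 2, 2); (0, 0, 1, 0))


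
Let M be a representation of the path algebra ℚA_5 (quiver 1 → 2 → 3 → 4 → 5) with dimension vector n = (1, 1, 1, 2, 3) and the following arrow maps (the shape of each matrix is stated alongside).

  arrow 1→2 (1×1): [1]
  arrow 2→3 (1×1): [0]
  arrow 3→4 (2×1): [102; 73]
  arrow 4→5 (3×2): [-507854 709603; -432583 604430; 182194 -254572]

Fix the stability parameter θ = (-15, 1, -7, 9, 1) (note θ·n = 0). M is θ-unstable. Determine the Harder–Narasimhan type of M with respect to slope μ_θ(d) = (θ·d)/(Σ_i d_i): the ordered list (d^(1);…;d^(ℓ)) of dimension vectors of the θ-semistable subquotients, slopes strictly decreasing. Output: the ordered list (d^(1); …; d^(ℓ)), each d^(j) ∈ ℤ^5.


Barcode: M ≅ I[1,2], I[3,5], I[4,5], I[5,5]. HN layers by μ_θ (4 steps, strictly decreasing):
  μ^(1)=5; μ^(2)=1; μ^(3)=-7; μ^(4)=-15

((0, 0, 0, 2, 2); (0, 1, 0, 0, 1); (0, 0, 1, 0, 0); (1, 0, 0, 0, 0))


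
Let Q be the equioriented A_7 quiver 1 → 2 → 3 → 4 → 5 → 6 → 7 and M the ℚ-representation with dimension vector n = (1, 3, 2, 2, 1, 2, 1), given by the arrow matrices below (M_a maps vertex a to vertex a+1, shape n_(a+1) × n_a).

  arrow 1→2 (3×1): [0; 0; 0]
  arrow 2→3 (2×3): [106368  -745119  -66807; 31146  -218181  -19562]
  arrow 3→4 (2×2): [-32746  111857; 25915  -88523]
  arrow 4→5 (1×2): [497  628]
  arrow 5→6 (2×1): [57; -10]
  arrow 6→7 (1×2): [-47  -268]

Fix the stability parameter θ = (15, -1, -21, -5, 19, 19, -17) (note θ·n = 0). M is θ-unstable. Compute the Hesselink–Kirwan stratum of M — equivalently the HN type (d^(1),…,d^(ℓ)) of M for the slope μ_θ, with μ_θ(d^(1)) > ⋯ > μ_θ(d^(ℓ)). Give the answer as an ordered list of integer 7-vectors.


Interval decomposition of M: I[1,1], I[2,2], I[2,4], I[2,7], I[6,6].
HN type (ℓ=6): μ^(1)=19; μ^(2)=15; μ^(3)=7; μ^(4)=-1; μ^(5)=-5; μ^(6)=-11

((0, 0, 0, 0, 0, 1, 0); (1, 0, 0, 0, 0, 0, 0); (0, 0, 0, 0, 1, 1, 1); (0, 1, 0, 0, 0, 0, 0); (0, 0, 0, 2, 0, 0, 0); (0, 2, 2, 0, 0, 0, 0))


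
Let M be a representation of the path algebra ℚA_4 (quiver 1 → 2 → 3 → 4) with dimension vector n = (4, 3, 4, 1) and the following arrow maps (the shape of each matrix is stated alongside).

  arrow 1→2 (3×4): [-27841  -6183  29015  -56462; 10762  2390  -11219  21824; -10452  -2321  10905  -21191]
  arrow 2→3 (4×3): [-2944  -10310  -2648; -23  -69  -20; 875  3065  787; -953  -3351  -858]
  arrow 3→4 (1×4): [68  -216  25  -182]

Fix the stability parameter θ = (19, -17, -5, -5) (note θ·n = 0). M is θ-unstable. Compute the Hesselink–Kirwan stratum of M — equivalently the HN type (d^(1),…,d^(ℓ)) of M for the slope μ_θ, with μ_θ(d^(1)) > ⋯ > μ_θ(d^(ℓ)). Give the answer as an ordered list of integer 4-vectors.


Interval decomposition of M: I[1,1], I[1,3]^2, I[1,4], I[3,3].
HN type (ℓ=4): μ^(1)=19; μ^(2)=-1; μ^(3)=-2; μ^(4)=-5

((1, 0, 0, 0); (2, 2, 2, 0); (1, 1, 1, 1); (0, 0, 1, 0))


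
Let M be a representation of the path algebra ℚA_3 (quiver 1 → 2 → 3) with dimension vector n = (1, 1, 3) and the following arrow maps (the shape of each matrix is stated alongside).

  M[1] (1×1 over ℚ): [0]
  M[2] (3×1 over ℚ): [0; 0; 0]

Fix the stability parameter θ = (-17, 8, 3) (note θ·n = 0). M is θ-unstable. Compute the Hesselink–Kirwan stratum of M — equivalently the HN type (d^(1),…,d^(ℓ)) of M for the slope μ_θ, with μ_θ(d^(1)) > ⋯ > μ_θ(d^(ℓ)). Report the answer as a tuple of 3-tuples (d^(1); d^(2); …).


Interval decomposition of M: I[1,1], I[2,2], I[3,3]^3.
HN type (ℓ=3): μ^(1)=8; μ^(2)=3; μ^(3)=-17

((0, 1, 0); (0, 0, 3); (1, 0, 0))


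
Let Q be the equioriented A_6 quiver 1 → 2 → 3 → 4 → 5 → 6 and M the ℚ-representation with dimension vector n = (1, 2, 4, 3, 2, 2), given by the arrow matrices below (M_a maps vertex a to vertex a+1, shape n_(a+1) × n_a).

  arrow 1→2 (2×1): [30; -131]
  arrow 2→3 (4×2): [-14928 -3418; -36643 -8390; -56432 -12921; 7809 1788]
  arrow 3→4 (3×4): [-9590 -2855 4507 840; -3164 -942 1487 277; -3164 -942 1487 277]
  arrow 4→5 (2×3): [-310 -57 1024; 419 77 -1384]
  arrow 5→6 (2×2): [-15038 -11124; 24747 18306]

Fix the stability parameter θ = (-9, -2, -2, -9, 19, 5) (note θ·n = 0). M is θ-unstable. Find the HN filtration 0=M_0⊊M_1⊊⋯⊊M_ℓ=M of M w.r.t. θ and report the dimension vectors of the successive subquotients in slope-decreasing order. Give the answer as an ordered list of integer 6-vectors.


Barcode: M ≅ I[1,6], I[2,3], I[3,3], I[3,5], I[4,4], I[6,6]. HN layers by μ_θ (7 steps, strictly decreasing):
  μ^(1)=19; μ^(2)=12; μ^(3)=5; μ^(4)=-2; μ^(5)=-13/3; μ^(6)=-11/2; μ^(7)=-9

((0, 0, 0, 0, 1, 0); (0, 0, 0, 0, 1, 1); (0, 0, 0, 0, 0, 1); (0, 1, 2, 0, 0, 0); (0, 1, 1, 1, 0, 0); (0, 0, 1, 1, 0, 0); (1, 0, 0, 1, 0, 0))


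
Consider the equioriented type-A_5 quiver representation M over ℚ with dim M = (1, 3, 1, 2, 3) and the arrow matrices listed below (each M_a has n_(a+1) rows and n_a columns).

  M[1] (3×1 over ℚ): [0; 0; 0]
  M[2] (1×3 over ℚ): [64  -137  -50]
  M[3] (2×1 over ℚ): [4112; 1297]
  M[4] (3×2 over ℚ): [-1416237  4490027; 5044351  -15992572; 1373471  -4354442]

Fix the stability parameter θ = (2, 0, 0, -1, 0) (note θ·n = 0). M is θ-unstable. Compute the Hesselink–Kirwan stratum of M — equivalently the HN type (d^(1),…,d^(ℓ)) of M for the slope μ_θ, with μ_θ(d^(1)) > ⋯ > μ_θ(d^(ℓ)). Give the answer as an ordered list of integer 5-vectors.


Barcode: M ≅ I[1,1], I[2,2]^2, I[2,5], I[4,5], I[5,5]. HN layers by μ_θ (4 steps, strictly decreasing):
  μ^(1)=2; μ^(2)=0; μ^(3)=-1/3; μ^(4)=-1

((1, 0, 0, 0, 0); (0, 2, 0, 0, 3); (0, 1, 1, 1, 0); (0, 0, 0, 1, 0))


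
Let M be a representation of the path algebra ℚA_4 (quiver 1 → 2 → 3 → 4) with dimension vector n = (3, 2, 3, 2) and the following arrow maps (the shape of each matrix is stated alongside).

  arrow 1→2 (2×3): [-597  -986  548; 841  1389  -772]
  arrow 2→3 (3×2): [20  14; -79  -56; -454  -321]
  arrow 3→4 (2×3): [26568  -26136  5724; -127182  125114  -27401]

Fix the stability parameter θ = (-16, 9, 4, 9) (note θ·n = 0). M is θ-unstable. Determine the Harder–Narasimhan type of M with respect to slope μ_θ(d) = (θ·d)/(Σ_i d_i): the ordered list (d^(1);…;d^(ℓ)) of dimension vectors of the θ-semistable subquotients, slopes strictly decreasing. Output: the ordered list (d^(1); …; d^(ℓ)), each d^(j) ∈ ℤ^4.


Interval decomposition of M: I[1,1], I[1,3], I[1,4], I[3,3], I[4,4].
HN type (ℓ=4): μ^(1)=9; μ^(2)=13/2; μ^(3)=4; μ^(4)=-16

((0, 0, 0, 2); (0, 2, 2, 0); (0, 0, 1, 0); (3, 0, 0, 0))


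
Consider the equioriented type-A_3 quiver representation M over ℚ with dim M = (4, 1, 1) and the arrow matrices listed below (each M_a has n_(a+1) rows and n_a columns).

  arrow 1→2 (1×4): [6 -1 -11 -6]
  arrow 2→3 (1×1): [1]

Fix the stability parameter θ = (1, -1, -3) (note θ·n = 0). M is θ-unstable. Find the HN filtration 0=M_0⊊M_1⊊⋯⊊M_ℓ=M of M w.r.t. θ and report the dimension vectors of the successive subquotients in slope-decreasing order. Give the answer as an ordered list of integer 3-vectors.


Via rank(M_{q-1}∘⋯∘M_p): M ≅ I[1,1]^3, I[1,3].
μ_θ-semistable layers: μ^(1)=1; μ^(2)=-1

((3, 0, 0); (1, 1, 1))


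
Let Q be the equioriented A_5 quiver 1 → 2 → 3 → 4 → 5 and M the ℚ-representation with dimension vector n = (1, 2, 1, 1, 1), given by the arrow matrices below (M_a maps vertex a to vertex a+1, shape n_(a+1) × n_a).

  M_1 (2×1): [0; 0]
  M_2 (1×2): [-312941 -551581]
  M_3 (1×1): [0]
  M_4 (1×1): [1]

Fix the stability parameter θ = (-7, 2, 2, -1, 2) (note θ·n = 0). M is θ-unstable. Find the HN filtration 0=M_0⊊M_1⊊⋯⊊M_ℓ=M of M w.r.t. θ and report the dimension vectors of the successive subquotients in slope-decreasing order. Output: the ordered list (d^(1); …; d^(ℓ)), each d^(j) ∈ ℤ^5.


Barcode: M ≅ I[1,1], I[2,2], I[2,3], I[4,5]. HN layers by μ_θ (3 steps, strictly decreasing):
  μ^(1)=2; μ^(2)=-1; μ^(3)=-7

((0, 2, 1, 0, 1); (0, 0, 0, 1, 0); (1, 0, 0, 0, 0))


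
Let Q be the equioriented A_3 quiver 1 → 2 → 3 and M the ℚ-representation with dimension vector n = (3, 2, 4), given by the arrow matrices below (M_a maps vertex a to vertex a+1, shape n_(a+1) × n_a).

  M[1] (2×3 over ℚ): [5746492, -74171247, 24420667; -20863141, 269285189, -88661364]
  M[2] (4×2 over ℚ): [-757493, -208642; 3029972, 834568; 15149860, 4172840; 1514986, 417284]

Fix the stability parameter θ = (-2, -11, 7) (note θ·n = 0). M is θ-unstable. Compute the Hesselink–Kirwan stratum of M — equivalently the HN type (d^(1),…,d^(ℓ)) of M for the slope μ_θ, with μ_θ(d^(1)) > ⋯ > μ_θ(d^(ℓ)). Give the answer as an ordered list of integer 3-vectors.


Barcode: M ≅ I[1,1], I[1,2], I[1,3], I[3,3]^3. HN layers by μ_θ (3 steps, strictly decreasing):
  μ^(1)=7; μ^(2)=-2; μ^(3)=-13/2

((0, 0, 4); (1, 0, 0); (2, 2, 0))


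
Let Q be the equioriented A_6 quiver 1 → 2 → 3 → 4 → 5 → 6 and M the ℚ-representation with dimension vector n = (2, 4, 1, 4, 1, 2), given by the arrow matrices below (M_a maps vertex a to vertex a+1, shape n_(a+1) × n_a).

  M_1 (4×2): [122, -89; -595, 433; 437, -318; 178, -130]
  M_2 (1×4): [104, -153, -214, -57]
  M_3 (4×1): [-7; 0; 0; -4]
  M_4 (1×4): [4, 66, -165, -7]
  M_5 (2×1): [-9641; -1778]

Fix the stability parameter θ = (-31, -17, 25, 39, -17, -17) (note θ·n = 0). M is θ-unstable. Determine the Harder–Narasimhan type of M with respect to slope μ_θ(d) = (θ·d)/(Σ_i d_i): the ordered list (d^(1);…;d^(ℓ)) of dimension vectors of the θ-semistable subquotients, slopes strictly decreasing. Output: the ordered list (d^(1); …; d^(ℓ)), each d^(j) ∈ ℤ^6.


Interval decomposition of M: I[1,2], I[1,4], I[2,2]^2, I[4,4]^2, I[4,6], I[6,6].
HN type (ℓ=5): μ^(1)=39; μ^(2)=25; μ^(3)=5/3; μ^(4)=-17; μ^(5)=-31

((0, 0, 0, 3, 0, 0); (0, 0, 1, 0, 0, 0); (0, 0, 0, 1, 1, 1); (0, 4, 0, 0, 0, 1); (2, 0, 0, 0, 0, 0))


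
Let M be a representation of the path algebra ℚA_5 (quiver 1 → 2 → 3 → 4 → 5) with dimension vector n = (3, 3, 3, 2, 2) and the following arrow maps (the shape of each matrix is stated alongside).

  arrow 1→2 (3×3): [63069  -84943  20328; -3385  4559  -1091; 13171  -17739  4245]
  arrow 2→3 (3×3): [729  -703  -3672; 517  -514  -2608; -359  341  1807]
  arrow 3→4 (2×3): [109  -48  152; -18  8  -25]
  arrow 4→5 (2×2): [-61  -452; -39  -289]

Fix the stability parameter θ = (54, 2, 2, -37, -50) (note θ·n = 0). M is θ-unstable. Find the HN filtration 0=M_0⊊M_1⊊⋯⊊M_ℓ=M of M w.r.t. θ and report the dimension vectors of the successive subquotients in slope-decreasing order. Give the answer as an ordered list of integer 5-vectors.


Via rank(M_{q-1}∘⋯∘M_p): M ≅ I[1,3], I[1,5]^2.
μ_θ-semistable layers: μ^(1)=58/3; μ^(2)=-29/5

((1, 1, 1, 0, 0); (2, 2, 2, 2, 2))


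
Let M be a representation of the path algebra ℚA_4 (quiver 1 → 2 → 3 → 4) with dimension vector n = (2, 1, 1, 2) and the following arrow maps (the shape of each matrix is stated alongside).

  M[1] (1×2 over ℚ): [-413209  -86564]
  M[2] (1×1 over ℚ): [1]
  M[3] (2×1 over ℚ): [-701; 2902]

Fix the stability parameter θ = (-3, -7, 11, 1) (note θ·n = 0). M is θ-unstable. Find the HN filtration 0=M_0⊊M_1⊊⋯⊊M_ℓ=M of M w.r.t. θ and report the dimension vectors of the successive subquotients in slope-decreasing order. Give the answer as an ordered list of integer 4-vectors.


Barcode: M ≅ I[1,1], I[1,4], I[4,4]. HN layers by μ_θ (4 steps, strictly decreasing):
  μ^(1)=6; μ^(2)=1; μ^(3)=-3; μ^(4)=-5

((0, 0, 1, 1); (0, 0, 0, 1); (1, 0, 0, 0); (1, 1, 0, 0))


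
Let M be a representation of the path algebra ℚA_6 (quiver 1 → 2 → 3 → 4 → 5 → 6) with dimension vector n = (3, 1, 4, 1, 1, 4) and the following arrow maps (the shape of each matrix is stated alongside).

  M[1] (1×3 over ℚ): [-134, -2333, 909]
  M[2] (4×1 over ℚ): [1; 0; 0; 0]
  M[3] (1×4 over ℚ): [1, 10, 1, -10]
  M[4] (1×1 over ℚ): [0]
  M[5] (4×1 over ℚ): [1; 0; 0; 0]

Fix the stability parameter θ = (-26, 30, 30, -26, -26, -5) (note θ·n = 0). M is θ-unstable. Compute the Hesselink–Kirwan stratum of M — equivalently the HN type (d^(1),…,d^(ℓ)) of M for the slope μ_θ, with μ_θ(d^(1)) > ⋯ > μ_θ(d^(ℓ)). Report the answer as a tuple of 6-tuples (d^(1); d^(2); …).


Interval decomposition of M: I[1,1]^2, I[1,4], I[3,3]^3, I[5,6], I[6,6]^3.
HN type (ℓ=4): μ^(1)=30; μ^(2)=34/3; μ^(3)=-5; μ^(4)=-26

((0, 0, 3, 0, 0, 0); (0, 1, 1, 1, 0, 0); (0, 0, 0, 0, 0, 4); (3, 0, 0, 0, 1, 0))


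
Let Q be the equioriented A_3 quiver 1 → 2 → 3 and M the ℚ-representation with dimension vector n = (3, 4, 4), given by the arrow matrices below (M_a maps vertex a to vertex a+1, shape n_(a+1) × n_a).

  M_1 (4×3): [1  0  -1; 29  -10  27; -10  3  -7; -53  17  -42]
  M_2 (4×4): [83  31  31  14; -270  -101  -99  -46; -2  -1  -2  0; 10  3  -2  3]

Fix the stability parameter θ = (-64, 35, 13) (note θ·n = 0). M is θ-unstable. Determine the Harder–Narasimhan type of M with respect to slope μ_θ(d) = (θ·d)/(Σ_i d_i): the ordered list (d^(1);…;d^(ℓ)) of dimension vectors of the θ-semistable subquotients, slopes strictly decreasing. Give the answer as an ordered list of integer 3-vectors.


Barcode: M ≅ I[1,3]^3, I[2,3]. HN layers by μ_θ (2 steps, strictly decreasing):
  μ^(1)=24; μ^(2)=-64

((0, 4, 4); (3, 0, 0))


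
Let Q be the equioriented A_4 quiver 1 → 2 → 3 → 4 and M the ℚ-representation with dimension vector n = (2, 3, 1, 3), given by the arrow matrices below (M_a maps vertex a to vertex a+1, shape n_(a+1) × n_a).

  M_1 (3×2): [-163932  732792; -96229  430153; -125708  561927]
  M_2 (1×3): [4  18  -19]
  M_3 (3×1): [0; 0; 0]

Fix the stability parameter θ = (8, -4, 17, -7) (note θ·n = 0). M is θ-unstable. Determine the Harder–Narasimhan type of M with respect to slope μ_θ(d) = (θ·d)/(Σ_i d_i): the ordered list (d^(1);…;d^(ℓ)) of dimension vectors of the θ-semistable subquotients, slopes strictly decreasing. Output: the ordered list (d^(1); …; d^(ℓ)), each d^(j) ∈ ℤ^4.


Via rank(M_{q-1}∘⋯∘M_p): M ≅ I[1,2], I[1,3], I[2,2], I[4,4]^3.
μ_θ-semistable layers: μ^(1)=17; μ^(2)=2; μ^(3)=-4; μ^(4)=-7

((0, 0, 1, 0); (2, 2, 0, 0); (0, 1, 0, 0); (0, 0, 0, 3))


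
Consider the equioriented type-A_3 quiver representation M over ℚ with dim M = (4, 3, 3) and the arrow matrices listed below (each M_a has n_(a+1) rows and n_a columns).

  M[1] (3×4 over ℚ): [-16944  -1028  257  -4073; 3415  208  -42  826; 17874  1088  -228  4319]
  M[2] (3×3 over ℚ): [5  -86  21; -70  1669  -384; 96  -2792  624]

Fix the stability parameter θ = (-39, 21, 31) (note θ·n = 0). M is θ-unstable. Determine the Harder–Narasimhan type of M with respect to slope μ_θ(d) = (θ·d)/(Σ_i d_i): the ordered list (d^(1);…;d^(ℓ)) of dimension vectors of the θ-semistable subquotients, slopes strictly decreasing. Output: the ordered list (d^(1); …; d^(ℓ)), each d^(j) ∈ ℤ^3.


Via rank(M_{q-1}∘⋯∘M_p): M ≅ I[1,1], I[1,2], I[1,3]^2, I[3,3].
μ_θ-semistable layers: μ^(1)=31; μ^(2)=21; μ^(3)=-39

((0, 0, 3); (0, 3, 0); (4, 0, 0))


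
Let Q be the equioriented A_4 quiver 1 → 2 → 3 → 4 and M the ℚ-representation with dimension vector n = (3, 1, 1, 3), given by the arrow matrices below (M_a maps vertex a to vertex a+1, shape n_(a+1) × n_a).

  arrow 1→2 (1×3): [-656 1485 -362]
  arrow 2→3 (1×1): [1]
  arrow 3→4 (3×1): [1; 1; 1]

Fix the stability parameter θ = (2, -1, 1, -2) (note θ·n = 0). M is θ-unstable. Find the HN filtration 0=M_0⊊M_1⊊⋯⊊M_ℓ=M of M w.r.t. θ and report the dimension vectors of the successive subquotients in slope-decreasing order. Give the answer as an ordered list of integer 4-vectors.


Barcode: M ≅ I[1,1]^2, I[1,4], I[4,4]^2. HN layers by μ_θ (3 steps, strictly decreasing):
  μ^(1)=2; μ^(2)=0; μ^(3)=-2

((2, 0, 0, 0); (1, 1, 1, 1); (0, 0, 0, 2))


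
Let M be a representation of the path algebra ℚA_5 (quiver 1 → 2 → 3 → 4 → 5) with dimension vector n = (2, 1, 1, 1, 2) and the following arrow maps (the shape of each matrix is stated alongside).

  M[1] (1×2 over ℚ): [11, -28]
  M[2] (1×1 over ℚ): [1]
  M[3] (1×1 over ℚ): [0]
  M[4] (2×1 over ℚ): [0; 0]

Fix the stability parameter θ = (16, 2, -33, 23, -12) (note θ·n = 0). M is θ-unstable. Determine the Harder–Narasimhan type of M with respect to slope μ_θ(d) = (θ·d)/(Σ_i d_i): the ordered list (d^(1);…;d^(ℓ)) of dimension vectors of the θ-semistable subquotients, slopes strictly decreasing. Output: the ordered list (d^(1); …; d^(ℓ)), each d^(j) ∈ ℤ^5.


Interval decomposition of M: I[1,1], I[1,3], I[4,4], I[5,5]^2.
HN type (ℓ=4): μ^(1)=23; μ^(2)=16; μ^(3)=-5; μ^(4)=-12

((0, 0, 0, 1, 0); (1, 0, 0, 0, 0); (1, 1, 1, 0, 0); (0, 0, 0, 0, 2))


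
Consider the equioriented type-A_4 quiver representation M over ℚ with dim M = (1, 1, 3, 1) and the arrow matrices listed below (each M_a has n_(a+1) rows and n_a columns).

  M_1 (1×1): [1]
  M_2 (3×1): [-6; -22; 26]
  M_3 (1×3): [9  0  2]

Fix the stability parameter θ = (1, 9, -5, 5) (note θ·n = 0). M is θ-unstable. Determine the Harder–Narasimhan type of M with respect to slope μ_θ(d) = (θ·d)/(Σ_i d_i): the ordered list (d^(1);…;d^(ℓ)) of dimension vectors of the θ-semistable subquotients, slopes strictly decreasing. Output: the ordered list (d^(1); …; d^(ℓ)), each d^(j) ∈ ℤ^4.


Interval decomposition of M: I[1,4], I[3,3]^2.
HN type (ℓ=4): μ^(1)=5; μ^(2)=2; μ^(3)=1; μ^(4)=-5

((0, 0, 0, 1); (0, 1, 1, 0); (1, 0, 0, 0); (0, 0, 2, 0))


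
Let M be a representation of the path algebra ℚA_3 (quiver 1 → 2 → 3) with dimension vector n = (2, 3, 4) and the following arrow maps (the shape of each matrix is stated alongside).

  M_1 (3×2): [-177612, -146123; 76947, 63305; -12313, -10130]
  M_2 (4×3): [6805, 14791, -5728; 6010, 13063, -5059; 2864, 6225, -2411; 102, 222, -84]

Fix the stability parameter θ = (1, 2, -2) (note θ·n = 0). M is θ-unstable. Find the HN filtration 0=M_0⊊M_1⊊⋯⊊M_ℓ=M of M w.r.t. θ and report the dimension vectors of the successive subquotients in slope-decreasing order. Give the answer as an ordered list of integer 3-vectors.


Barcode: M ≅ I[1,3]^2, I[2,2], I[3,3]^2. HN layers by μ_θ (3 steps, strictly decreasing):
  μ^(1)=2; μ^(2)=1/3; μ^(3)=-2

((0, 1, 0); (2, 2, 2); (0, 0, 2))


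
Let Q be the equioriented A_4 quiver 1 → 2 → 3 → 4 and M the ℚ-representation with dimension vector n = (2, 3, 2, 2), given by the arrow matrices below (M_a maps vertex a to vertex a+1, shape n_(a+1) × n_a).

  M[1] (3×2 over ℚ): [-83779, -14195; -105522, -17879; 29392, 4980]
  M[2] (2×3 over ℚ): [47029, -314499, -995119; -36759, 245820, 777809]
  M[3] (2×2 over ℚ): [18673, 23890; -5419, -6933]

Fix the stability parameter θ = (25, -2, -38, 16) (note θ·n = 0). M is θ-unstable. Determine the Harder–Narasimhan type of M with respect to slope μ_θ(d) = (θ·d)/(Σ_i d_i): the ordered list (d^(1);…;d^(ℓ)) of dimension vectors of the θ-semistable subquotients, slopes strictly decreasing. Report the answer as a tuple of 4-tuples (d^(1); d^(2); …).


Barcode: M ≅ I[1,4]^2, I[2,2]. HN layers by μ_θ (3 steps, strictly decreasing):
  μ^(1)=16; μ^(2)=-2; μ^(3)=-5

((0, 0, 0, 2); (0, 1, 0, 0); (2, 2, 2, 0))


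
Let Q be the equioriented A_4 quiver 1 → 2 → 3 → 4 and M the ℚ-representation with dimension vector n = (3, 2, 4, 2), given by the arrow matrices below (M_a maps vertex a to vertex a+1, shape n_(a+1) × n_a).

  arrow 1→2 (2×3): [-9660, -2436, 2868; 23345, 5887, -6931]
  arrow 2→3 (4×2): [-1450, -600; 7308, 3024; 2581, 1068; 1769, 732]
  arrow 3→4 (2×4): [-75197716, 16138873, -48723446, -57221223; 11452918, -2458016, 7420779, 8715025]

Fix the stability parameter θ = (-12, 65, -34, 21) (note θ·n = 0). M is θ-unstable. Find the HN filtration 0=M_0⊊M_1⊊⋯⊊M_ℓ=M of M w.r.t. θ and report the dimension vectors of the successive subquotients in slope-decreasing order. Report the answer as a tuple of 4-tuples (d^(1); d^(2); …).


Via rank(M_{q-1}∘⋯∘M_p): M ≅ I[1,1]^2, I[1,2], I[2,4], I[3,3]^2, I[3,4].
μ_θ-semistable layers: μ^(1)=65; μ^(2)=21; μ^(3)=31/2; μ^(4)=-12; μ^(5)=-34

((0, 1, 0, 0); (0, 0, 0, 2); (0, 1, 1, 0); (3, 0, 0, 0); (0, 0, 3, 0))


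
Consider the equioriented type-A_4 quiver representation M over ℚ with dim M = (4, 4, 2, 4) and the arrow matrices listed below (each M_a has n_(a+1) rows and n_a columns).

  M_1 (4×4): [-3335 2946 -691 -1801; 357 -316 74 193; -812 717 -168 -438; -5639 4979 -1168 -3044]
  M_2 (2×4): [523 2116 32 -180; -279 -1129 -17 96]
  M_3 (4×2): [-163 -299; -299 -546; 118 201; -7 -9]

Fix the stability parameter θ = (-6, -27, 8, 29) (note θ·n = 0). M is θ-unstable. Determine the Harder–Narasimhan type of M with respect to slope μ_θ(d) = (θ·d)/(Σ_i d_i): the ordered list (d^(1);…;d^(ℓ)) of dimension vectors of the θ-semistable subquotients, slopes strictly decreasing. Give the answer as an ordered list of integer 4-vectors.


Via rank(M_{q-1}∘⋯∘M_p): M ≅ I[1,2]^2, I[1,4]^2, I[4,4]^2.
μ_θ-semistable layers: μ^(1)=29; μ^(2)=8; μ^(3)=-33/2

((0, 0, 0, 4); (0, 0, 2, 0); (4, 4, 0, 0))


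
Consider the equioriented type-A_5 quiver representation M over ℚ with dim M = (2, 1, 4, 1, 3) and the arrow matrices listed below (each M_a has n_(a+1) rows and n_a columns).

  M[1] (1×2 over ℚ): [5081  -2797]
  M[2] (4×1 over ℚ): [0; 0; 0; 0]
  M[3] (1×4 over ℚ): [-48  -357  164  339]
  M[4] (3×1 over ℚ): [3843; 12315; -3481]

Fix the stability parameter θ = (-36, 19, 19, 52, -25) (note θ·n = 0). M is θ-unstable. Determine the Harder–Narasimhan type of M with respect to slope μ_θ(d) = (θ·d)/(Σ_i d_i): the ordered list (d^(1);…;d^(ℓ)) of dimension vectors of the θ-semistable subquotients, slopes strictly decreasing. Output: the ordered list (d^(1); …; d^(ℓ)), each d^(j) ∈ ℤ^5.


Barcode: M ≅ I[1,1], I[1,2], I[3,3]^3, I[3,5], I[5,5]^2. HN layers by μ_θ (4 steps, strictly decreasing):
  μ^(1)=19; μ^(2)=46/3; μ^(3)=-25; μ^(4)=-36

((0, 1, 3, 0, 0); (0, 0, 1, 1, 1); (0, 0, 0, 0, 2); (2, 0, 0, 0, 0))


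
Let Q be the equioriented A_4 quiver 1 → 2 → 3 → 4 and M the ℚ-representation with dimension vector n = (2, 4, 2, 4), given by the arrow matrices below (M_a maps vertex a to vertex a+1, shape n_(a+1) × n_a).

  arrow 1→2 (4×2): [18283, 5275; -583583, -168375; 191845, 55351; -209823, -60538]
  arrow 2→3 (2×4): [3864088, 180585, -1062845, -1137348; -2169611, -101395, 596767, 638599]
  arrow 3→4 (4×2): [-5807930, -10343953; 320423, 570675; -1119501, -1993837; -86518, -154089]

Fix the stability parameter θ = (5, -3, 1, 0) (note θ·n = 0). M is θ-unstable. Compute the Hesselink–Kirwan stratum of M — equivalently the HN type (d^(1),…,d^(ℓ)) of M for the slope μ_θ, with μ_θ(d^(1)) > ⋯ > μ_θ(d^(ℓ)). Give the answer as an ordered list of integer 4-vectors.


Interval decomposition of M: I[1,2], I[1,4], I[2,2], I[2,4], I[4,4]^2.
HN type (ℓ=5): μ^(1)=1; μ^(2)=3/4; μ^(3)=1/2; μ^(4)=0; μ^(5)=-3

((1, 1, 0, 0); (1, 1, 1, 1); (0, 0, 1, 1); (0, 0, 0, 2); (0, 2, 0, 0))
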